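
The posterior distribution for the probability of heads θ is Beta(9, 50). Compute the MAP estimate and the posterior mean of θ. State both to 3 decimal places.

Mode = (9−1)/(9+50−2) = 8/57 = 0.140.
Mean = 9/(9+50) = 9/59 = 0.153.

θ_MAP = 0.140, E[θ|data] = 0.153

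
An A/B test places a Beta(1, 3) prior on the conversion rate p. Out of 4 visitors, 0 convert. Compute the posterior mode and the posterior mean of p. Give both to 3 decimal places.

Posterior: Beta(1+0, 3+4) = Beta(1, 7).
Since α = 1 ≤ 1 and β > 1, the Beta density is monotone decreasing on [0,1]; the mode is at 0.
Mean = 1/(1+7) = 0.125.

posterior mode = 0.000, posterior mean = 0.125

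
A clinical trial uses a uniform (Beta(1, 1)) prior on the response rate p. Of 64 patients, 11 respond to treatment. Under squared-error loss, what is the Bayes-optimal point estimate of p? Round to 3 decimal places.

Posterior: Beta(1+11, 1+53) = Beta(12, 54).
Mode = (12−1)/(12+54−2) = 11/64 = 0.172.
Mean = 12/(12+54) = 12/66 = 0.182.
Squared-error loss ⇒ the optimal estimator is the posterior mean.

0.182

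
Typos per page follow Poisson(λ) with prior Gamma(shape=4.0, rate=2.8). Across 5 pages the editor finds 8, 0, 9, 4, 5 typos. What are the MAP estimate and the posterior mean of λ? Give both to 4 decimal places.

Σ counts = 26. Posterior: Gamma(shape = 4.0+26 = 30.0, rate = 2.8+5 = 7.8).
Mode = (α−1)/β = 29.0/7.8 = 3.7179.
Mean = α/β = 30.0/7.8 = 3.8462.

λ_MAP = 3.7179, E[λ|data] = 3.8462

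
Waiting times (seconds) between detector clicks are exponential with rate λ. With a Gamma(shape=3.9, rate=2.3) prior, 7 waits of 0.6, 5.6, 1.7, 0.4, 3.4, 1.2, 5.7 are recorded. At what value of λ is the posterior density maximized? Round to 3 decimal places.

0.474

Σ times = 18.6. Posterior: Gamma(shape = 3.9+7 = 10.9, rate = 2.3+18.6 = 20.9).
Mode = (α−1)/β = 9.9/20.9 = 0.474.
Mean = α/β = 10.9/20.9 = 0.522.
This is the posterior mode — the MAP estimate.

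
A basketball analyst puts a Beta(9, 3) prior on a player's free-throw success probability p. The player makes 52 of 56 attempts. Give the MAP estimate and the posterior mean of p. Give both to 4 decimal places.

MAP = 0.9091, posterior mean = 0.8971

Posterior: Beta(9+52, 3+4) = Beta(61, 7).
Mode = (61−1)/(61+7−2) = 60/66 = 0.9091.
Mean = 61/(61+7) = 61/68 = 0.8971.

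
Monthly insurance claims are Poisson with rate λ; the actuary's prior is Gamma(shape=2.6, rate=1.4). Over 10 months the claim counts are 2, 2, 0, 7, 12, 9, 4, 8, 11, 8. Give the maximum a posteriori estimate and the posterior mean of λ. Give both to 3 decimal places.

maximum a posteriori estimate = 5.667, posterior mean = 5.754

Σ counts = 63. Posterior: Gamma(shape = 2.6+63 = 65.6, rate = 1.4+10 = 11.4).
Mode = (α−1)/β = 64.6/11.4 = 5.667.
Mean = α/β = 65.6/11.4 = 5.754.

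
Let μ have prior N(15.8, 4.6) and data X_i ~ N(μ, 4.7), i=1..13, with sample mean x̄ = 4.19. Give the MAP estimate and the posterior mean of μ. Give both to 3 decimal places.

Posterior for μ is Normal. Precision-weighted mean: (1/4.6·15.8 + 13/4.7·4.19) / (1/4.6 + 13/4.7) = 5.036.
A Normal posterior is symmetric, so mode = mean.

MAP: 5.036. Posterior mean: 5.036.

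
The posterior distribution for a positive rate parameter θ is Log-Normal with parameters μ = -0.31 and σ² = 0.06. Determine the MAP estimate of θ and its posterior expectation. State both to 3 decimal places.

Mode = exp(μ − σ²) = exp(-0.37) = 0.691.
Mean = exp(μ + σ²/2) = exp(-0.280) = 0.756.

MAP: 0.691. Posterior mean: 0.756.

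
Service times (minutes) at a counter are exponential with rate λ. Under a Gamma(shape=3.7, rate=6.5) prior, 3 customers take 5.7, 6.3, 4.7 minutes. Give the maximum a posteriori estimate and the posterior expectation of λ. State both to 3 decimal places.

Σ times = 16.7. Posterior: Gamma(shape = 3.7+3 = 6.7, rate = 6.5+16.7 = 23.2).
Mode = (α−1)/β = 5.7/23.2 = 0.246.
Mean = α/β = 6.7/23.2 = 0.289.
The posterior is right-skewed, so the mean exceeds the mode.

λ_MAP = 0.246, E[λ|data] = 0.289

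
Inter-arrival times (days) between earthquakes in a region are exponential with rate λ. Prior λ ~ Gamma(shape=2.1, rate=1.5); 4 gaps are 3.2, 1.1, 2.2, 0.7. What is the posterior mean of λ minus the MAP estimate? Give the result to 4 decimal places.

0.1149

Σ times = 7.2. Posterior: Gamma(shape = 2.1+4 = 6.1, rate = 1.5+7.2 = 8.7).
Mode = (α−1)/β = 5.1/8.7 = 0.5862.
Mean = α/β = 6.1/8.7 = 0.7011.
Difference = 0.7011 − 0.5862 = 0.1149.
Mean > mode: the posterior has a right tail.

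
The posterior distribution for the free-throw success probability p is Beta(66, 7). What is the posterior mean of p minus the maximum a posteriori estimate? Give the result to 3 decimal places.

Mode = (66−1)/(66+7−2) = 65/71 = 0.915.
Mean = 66/(66+7) = 66/73 = 0.904.
Difference = 0.904 − 0.915 = -0.011.
Left-skewed posterior ⇒ mean < mode.

-0.011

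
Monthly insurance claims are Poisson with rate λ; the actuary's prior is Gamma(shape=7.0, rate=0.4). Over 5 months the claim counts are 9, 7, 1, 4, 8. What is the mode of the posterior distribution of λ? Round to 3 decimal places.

Σ counts = 29. Posterior: Gamma(shape = 7.0+29 = 36.0, rate = 0.4+5 = 5.4).
Mode = (α−1)/β = 35.0/5.4 = 6.481.
Mean = α/β = 36.0/5.4 = 6.667.
This is the posterior mode — the MAP estimate.

6.481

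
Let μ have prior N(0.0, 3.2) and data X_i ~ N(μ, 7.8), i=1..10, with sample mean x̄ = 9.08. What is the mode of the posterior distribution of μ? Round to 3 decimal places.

7.301

Posterior for μ is Normal. Precision-weighted mean: (1/3.2·0.0 + 10/7.8·9.08) / (1/3.2 + 10/7.8) = 7.301.
A Normal posterior is symmetric, so mode = mean.
This is the posterior mode — the MAP estimate.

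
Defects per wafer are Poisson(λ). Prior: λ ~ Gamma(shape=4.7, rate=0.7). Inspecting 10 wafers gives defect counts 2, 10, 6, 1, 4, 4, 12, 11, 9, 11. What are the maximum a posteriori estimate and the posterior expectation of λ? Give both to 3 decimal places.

Σ counts = 70. Posterior: Gamma(shape = 4.7+70 = 74.7, rate = 0.7+10 = 10.7).
Mode = (α−1)/β = 73.7/10.7 = 6.888.
Mean = α/β = 74.7/10.7 = 6.981.
The posterior is right-skewed, so the mean exceeds the mode.

MAP = 6.888; posterior mean = 6.981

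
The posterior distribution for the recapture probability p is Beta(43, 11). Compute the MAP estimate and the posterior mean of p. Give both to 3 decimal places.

Mode = (43−1)/(43+11−2) = 42/52 = 0.808.
Mean = 43/(43+11) = 43/54 = 0.796.
Mode > mean: the posterior has a left tail.

MAP: 0.808. Posterior mean: 0.796.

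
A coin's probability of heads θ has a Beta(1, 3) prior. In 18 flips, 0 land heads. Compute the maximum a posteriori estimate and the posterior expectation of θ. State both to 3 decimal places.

Posterior: Beta(1+0, 3+18) = Beta(1, 21).
Since α = 1 ≤ 1 and β > 1, the Beta density is monotone decreasing on [0,1]; the mode is at 0.
Mean = 1/(1+21) = 0.045.
The posterior is right-skewed, so the mean exceeds the mode.

MAP = 0.000, posterior mean = 0.045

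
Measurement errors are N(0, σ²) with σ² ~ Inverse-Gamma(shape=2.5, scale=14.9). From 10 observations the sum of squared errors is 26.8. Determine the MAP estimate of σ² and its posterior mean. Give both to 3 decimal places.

Posterior: Inverse-Gamma(shape = 2.5+10/2 = 7.5, scale = 14.9+26.8/2 = 28.3).
Mode = β/(α+1) = 28.3/8.5 = 3.329.
Mean = β/(α−1) = 28.3/6.5 = 4.354.

MAP = 3.329; posterior mean = 4.354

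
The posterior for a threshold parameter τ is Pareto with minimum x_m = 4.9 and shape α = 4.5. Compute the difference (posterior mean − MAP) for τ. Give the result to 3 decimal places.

1.400

The Pareto density is strictly decreasing on [x_m, ∞), so the mode is x_m = 4.900.
Mean = α·x_m/(α−1) = 4.5·4.9/3.5 = 6.300.
Difference = 6.300 − 4.900 = 1.400.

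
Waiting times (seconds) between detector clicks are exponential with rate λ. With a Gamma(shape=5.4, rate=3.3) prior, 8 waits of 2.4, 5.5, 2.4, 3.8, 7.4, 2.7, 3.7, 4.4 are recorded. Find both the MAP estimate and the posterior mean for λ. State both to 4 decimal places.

Σ times = 32.3. Posterior: Gamma(shape = 5.4+8 = 13.4, rate = 3.3+32.3 = 35.6).
Mode = (α−1)/β = 12.4/35.6 = 0.3483.
Mean = α/β = 13.4/35.6 = 0.3764.

MAP estimate = 0.3483, posterior mean = 0.3764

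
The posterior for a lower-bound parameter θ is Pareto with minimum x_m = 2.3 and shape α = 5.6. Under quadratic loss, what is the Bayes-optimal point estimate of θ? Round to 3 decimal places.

The Pareto density is strictly decreasing on [x_m, ∞), so the mode is x_m = 2.300.
Mean = α·x_m/(α−1) = 5.6·2.3/4.6 = 2.800.
Quadratic loss ⇒ the optimal estimator is the posterior mean.

2.800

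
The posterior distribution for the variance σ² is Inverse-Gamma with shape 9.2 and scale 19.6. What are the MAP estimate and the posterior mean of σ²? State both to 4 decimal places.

MAP = 1.9216, posterior mean = 2.3902

Mode = β/(α+1) = 19.6/10.2 = 1.9216.
Mean = β/(α−1) = 19.6/8.2 = 2.3902.
Mean > mode: the posterior has a right tail.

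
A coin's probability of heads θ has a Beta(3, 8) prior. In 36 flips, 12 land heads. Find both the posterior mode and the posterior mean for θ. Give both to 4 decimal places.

MAP = 0.3111, posterior mean = 0.3191

Posterior: Beta(3+12, 8+24) = Beta(15, 32).
Mode = (15−1)/(15+32−2) = 14/45 = 0.3111.
Mean = 15/(15+32) = 15/47 = 0.3191.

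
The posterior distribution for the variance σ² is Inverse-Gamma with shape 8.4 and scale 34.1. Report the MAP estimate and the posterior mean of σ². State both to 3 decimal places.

σ²_MAP = 3.628, E[σ²|data] = 4.608

Mode = β/(α+1) = 34.1/9.4 = 3.628.
Mean = β/(α−1) = 34.1/7.4 = 4.608.
Mean > mode: the posterior has a right tail.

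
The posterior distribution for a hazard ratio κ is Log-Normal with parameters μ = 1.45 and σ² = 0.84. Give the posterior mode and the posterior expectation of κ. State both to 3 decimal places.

MAP: 1.840. Posterior mean: 6.488.

Mode = exp(μ − σ²) = exp(0.61) = 1.840.
Mean = exp(μ + σ²/2) = exp(1.870) = 6.488.
Right-skewed posterior ⇒ mode < mean.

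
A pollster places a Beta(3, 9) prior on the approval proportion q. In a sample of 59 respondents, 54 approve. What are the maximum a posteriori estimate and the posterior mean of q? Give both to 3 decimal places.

q_MAP = 0.812, E[q|data] = 0.803

Posterior: Beta(3+54, 9+5) = Beta(57, 14).
Mode = (57−1)/(57+14−2) = 56/69 = 0.812.
Mean = 57/(57+14) = 57/71 = 0.803.
The mean is pulled below the mode by the posterior's left skew.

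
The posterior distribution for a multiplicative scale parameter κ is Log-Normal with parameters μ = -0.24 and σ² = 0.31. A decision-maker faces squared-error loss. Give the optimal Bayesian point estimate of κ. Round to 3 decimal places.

Mode = exp(μ − σ²) = exp(-0.55) = 0.577.
Mean = exp(μ + σ²/2) = exp(-0.085) = 0.919.
Squared-error loss ⇒ the optimal estimator is the posterior mean.

0.919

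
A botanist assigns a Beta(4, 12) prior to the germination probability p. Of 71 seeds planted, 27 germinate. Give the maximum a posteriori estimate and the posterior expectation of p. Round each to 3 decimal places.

MAP = 0.353, posterior mean = 0.356

Posterior: Beta(4+27, 12+44) = Beta(31, 56).
Mode = (31−1)/(31+56−2) = 30/85 = 0.353.
Mean = 31/(31+56) = 31/87 = 0.356.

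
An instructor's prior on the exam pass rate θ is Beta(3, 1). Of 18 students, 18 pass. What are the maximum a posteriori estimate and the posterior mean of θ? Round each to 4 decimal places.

MAP: 1.0000. Posterior mean: 0.9545.

Posterior: Beta(3+18, 1+0) = Beta(21, 1).
Since β = 1 ≤ 1 and α > 1, the Beta density is monotone increasing on [0,1]; the mode is at 1.
Mean = 21/(21+1) = 0.9545.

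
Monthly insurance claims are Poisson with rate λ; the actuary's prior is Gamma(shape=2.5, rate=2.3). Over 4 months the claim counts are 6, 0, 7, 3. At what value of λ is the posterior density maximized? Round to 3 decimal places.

2.778

Σ counts = 16. Posterior: Gamma(shape = 2.5+16 = 18.5, rate = 2.3+4 = 6.3).
Mode = (α−1)/β = 17.5/6.3 = 2.778.
Mean = α/β = 18.5/6.3 = 2.937.
This is the posterior mode — the MAP estimate.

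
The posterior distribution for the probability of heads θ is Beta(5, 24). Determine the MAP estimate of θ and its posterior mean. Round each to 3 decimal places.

MAP = 0.148, posterior mean = 0.172

Mode = (5−1)/(5+24−2) = 4/27 = 0.148.
Mean = 5/(5+24) = 5/29 = 0.172.
The posterior is right-skewed, so the mean exceeds the mode.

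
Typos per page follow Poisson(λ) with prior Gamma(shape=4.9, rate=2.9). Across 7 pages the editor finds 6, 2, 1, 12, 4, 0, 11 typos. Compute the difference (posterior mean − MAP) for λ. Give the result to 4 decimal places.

0.1010

Σ counts = 36. Posterior: Gamma(shape = 4.9+36 = 40.9, rate = 2.9+7 = 9.9).
Mode = (α−1)/β = 39.9/9.9 = 4.0303.
Mean = α/β = 40.9/9.9 = 4.1313.
Difference = 4.1313 − 4.0303 = 0.1010.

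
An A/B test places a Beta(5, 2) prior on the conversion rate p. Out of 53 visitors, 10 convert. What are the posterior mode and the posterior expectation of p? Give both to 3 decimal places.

Posterior: Beta(5+10, 2+43) = Beta(15, 45).
Mode = (15−1)/(15+45−2) = 14/58 = 0.241.
Mean = 15/(15+45) = 15/60 = 0.250.
Right-skewed posterior ⇒ mode < mean.

MAP = 0.241, posterior mean = 0.250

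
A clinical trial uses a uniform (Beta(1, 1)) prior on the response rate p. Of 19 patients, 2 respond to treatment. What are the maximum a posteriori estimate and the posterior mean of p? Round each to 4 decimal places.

MAP = 0.1053; posterior mean = 0.1429

Posterior: Beta(1+2, 1+17) = Beta(3, 18).
Mode = (3−1)/(3+18−2) = 2/19 = 0.1053.
With a flat prior the MAP equals the MLE, 2/19.
Mean = 3/(3+18) = 3/21 = 0.1429.
Right-skewed posterior ⇒ mode < mean.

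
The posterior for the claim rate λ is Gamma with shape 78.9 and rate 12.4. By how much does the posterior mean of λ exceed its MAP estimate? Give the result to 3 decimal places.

Mode = (α−1)/β = 77.9/12.4 = 6.282.
Mean = α/β = 78.9/12.4 = 6.363.
Difference = 6.363 − 6.282 = 0.081.

0.081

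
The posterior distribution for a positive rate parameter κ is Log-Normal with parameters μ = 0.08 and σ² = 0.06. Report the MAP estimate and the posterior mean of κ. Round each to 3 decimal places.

MAP estimate = 1.020, posterior mean = 1.116

Mode = exp(μ − σ²) = exp(0.02) = 1.020.
Mean = exp(μ + σ²/2) = exp(0.110) = 1.116.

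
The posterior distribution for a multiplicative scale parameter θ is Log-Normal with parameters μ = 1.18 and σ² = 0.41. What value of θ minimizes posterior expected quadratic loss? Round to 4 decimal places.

3.9948

Mode = exp(μ − σ²) = exp(0.77) = 2.1598.
Mean = exp(μ + σ²/2) = exp(1.385) = 3.9948.
Quadratic loss ⇒ the optimal estimator is the posterior mean.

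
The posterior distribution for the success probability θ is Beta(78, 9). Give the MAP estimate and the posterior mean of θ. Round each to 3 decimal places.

MAP: 0.906. Posterior mean: 0.897.

Mode = (78−1)/(78+9−2) = 77/85 = 0.906.
Mean = 78/(78+9) = 78/87 = 0.897.
The posterior is left-skewed, so the mode exceeds the mean.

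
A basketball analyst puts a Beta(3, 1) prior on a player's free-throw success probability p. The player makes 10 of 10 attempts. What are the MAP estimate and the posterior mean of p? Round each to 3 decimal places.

Posterior: Beta(3+10, 1+0) = Beta(13, 1).
Since β = 1 ≤ 1 and α > 1, the Beta density is monotone increasing on [0,1]; the mode is at 1.
Mean = 13/(13+1) = 0.929.

MAP estimate = 1.000, posterior mean = 0.929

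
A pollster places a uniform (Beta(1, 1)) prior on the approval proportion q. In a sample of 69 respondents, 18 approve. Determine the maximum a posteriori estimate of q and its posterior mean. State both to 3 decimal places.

Posterior: Beta(1+18, 1+51) = Beta(19, 52).
Mode = (19−1)/(19+52−2) = 18/69 = 0.261.
With a flat prior the MAP equals the MLE, 18/69.
Mean = 19/(19+52) = 19/71 = 0.268.

MAP: 0.261. Posterior mean: 0.268.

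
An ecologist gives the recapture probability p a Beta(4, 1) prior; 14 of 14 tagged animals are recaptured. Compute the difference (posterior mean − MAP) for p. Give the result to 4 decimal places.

-0.0526

Posterior: Beta(4+14, 1+0) = Beta(18, 1).
Since β = 1 ≤ 1 and α > 1, the Beta density is monotone increasing on [0,1]; the mode is at 1.
Mean = 18/(18+1) = 0.9474.
Difference = 0.9474 − 1.0000 = -0.0526.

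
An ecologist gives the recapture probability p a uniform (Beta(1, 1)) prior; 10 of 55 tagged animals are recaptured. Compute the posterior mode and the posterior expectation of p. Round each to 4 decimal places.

Posterior: Beta(1+10, 1+45) = Beta(11, 46).
Mode = (11−1)/(11+46−2) = 10/55 = 0.1818.
With a flat prior the MAP equals the MLE, 10/55.
Mean = 11/(11+46) = 11/57 = 0.1930.

MAP: 0.1818. Posterior mean: 0.1930.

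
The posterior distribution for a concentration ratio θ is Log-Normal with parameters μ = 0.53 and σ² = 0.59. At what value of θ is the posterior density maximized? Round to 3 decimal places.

0.942

Mode = exp(μ − σ²) = exp(-0.06) = 0.942.
Mean = exp(μ + σ²/2) = exp(0.825) = 2.282.
This is the posterior mode — the MAP estimate.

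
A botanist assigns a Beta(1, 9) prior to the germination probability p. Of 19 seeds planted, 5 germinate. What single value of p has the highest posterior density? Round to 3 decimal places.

Posterior: Beta(1+5, 9+14) = Beta(6, 23).
Mode = (6−1)/(6+23−2) = 5/27 = 0.185.
Mean = 6/(6+23) = 6/29 = 0.207.
This is the posterior mode — the MAP estimate.

0.185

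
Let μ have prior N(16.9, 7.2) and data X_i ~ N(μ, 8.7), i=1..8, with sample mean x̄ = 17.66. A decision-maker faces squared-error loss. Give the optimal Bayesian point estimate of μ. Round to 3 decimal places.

17.560

Posterior for μ is Normal. Precision-weighted mean: (1/7.2·16.9 + 8/8.7·17.66) / (1/7.2 + 8/8.7) = 17.560.
A Normal posterior is symmetric, so mode = mean.
Squared-error loss ⇒ the optimal estimator is the posterior mean.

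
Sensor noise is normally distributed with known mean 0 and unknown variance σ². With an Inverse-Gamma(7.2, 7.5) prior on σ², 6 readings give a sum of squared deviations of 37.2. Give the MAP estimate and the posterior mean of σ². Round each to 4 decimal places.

Posterior: Inverse-Gamma(shape = 7.2+6/2 = 10.2, scale = 7.5+37.2/2 = 26.1).
Mode = β/(α+1) = 26.1/11.2 = 2.3304.
Mean = β/(α−1) = 26.1/9.2 = 2.8370.
Mean > mode: the posterior has a right tail.

MAP = 2.3304, posterior mean = 2.8370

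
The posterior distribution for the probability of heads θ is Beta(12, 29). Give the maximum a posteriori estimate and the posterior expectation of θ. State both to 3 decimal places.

Mode = (12−1)/(12+29−2) = 11/39 = 0.282.
Mean = 12/(12+29) = 12/41 = 0.293.

θ_MAP = 0.282, E[θ|data] = 0.293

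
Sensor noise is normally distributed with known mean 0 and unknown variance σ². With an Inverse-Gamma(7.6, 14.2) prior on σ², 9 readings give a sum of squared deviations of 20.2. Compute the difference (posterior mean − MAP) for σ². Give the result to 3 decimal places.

0.334

Posterior: Inverse-Gamma(shape = 7.6+9/2 = 12.1, scale = 14.2+20.2/2 = 24.3).
Mode = β/(α+1) = 24.3/13.1 = 1.855.
Mean = β/(α−1) = 24.3/11.1 = 2.189.
Difference = 2.189 − 1.855 = 0.334.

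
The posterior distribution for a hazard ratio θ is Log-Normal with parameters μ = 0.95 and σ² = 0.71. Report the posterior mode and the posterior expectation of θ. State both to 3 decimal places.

MAP: 1.271. Posterior mean: 3.688.

Mode = exp(μ − σ²) = exp(0.24) = 1.271.
Mean = exp(μ + σ²/2) = exp(1.305) = 3.688.
The posterior is right-skewed, so the mean exceeds the mode.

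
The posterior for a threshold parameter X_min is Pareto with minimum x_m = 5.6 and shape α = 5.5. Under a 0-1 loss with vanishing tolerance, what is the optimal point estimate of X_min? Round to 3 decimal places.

The Pareto density is strictly decreasing on [x_m, ∞), so the mode is x_m = 5.600.
Mean = α·x_m/(α−1) = 5.5·5.6/4.5 = 6.844.
This is the posterior mode — the MAP estimate.

5.600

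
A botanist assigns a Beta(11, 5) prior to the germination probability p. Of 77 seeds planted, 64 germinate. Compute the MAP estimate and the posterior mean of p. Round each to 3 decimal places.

Posterior: Beta(11+64, 5+13) = Beta(75, 18).
Mode = (75−1)/(75+18−2) = 74/91 = 0.813.
Mean = 75/(75+18) = 75/93 = 0.806.

MAP: 0.813. Posterior mean: 0.806.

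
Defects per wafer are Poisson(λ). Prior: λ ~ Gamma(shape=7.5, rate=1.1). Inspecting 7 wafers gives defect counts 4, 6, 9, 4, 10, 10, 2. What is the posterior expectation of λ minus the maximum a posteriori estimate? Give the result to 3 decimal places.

0.123

Σ counts = 45. Posterior: Gamma(shape = 7.5+45 = 52.5, rate = 1.1+7 = 8.1).
Mode = (α−1)/β = 51.5/8.1 = 6.358.
Mean = α/β = 52.5/8.1 = 6.481.
Difference = 6.481 − 6.358 = 0.123.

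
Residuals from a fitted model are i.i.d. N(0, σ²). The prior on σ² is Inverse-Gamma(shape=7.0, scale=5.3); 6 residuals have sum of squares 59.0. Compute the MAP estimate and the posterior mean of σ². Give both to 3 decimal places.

Posterior: Inverse-Gamma(shape = 7.0+6/2 = 10.0, scale = 5.3+59.0/2 = 34.8).
Mode = β/(α+1) = 34.8/11.0 = 3.164.
Mean = β/(α−1) = 34.8/9.0 = 3.867.

σ²_MAP = 3.164, E[σ²|data] = 3.867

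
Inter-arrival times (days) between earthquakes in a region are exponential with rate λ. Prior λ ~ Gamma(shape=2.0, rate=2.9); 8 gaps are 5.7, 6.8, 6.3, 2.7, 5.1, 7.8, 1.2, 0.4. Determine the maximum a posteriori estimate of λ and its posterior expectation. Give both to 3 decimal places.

Σ times = 36.0. Posterior: Gamma(shape = 2.0+8 = 10.0, rate = 2.9+36.0 = 38.9).
Mode = (α−1)/β = 9.0/38.9 = 0.231.
Mean = α/β = 10.0/38.9 = 0.257.
The posterior is right-skewed, so the mean exceeds the mode.

maximum a posteriori estimate = 0.231, posterior expectation = 0.257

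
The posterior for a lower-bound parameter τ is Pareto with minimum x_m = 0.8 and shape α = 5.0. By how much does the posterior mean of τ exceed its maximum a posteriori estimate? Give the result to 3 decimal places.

0.200

The Pareto density is strictly decreasing on [x_m, ∞), so the mode is x_m = 0.800.
Mean = α·x_m/(α−1) = 5.0·0.8/4.0 = 1.000.
Difference = 1.000 − 0.800 = 0.200.
The mean is pulled above the mode by the posterior's right skew.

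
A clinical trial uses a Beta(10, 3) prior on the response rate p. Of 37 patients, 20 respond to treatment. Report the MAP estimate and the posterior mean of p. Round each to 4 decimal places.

MAP: 0.6042. Posterior mean: 0.6000.

Posterior: Beta(10+20, 3+17) = Beta(30, 20).
Mode = (30−1)/(30+20−2) = 29/48 = 0.6042.
Mean = 30/(30+20) = 30/50 = 0.6000.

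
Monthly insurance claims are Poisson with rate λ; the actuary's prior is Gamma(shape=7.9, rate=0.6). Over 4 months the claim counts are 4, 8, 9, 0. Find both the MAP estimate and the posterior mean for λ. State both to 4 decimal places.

Σ counts = 21. Posterior: Gamma(shape = 7.9+21 = 28.9, rate = 0.6+4 = 4.6).
Mode = (α−1)/β = 27.9/4.6 = 6.0652.
Mean = α/β = 28.9/4.6 = 6.2826.
Mean > mode: the posterior has a right tail.

MAP = 6.0652, posterior mean = 6.2826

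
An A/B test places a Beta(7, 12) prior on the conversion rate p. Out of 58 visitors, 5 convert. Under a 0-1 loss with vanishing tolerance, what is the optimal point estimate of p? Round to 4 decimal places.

Posterior: Beta(7+5, 12+53) = Beta(12, 65).
Mode = (12−1)/(12+65−2) = 11/75 = 0.1467.
Mean = 12/(12+65) = 12/77 = 0.1558.
This is the posterior mode — the MAP estimate.

0.1467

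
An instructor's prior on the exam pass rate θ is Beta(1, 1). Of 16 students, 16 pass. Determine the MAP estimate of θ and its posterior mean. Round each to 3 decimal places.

θ_MAP = 1.000, E[θ|data] = 0.944

Posterior: Beta(1+16, 1+0) = Beta(17, 1).
Since β = 1 ≤ 1 and α > 1, the Beta density is monotone increasing on [0,1]; the mode is at 1.
Mean = 17/(17+1) = 0.944.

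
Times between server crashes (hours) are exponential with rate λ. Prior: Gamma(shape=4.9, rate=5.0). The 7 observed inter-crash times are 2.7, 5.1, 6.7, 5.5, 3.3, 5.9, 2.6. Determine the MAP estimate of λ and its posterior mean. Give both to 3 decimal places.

MAP: 0.296. Posterior mean: 0.323.

Σ times = 31.8. Posterior: Gamma(shape = 4.9+7 = 11.9, rate = 5.0+31.8 = 36.8).
Mode = (α−1)/β = 10.9/36.8 = 0.296.
Mean = α/β = 11.9/36.8 = 0.323.
Mean > mode: the posterior has a right tail.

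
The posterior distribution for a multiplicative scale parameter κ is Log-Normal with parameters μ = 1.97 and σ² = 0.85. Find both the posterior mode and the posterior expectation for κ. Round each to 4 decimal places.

MAP = 3.0649; posterior mean = 10.9682

Mode = exp(μ − σ²) = exp(1.12) = 3.0649.
Mean = exp(μ + σ²/2) = exp(2.395) = 10.9682.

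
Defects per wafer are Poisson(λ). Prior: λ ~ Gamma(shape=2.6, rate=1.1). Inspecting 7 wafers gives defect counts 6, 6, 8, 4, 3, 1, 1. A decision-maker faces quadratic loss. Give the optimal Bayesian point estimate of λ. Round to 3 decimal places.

3.901

Σ counts = 29. Posterior: Gamma(shape = 2.6+29 = 31.6, rate = 1.1+7 = 8.1).
Mode = (α−1)/β = 30.6/8.1 = 3.778.
Mean = α/β = 31.6/8.1 = 3.901.
Quadratic loss ⇒ the optimal estimator is the posterior mean.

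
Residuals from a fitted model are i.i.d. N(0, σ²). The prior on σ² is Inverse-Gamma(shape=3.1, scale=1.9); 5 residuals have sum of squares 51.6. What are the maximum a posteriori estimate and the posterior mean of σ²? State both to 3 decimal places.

σ²_MAP = 4.197, E[σ²|data] = 6.022

Posterior: Inverse-Gamma(shape = 3.1+5/2 = 5.6, scale = 1.9+51.6/2 = 27.7).
Mode = β/(α+1) = 27.7/6.6 = 4.197.
Mean = β/(α−1) = 27.7/4.6 = 6.022.
Mean > mode: the posterior has a right tail.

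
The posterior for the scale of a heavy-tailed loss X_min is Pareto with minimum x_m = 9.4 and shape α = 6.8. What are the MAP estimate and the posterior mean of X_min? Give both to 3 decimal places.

MAP = 9.400; posterior mean = 11.021

The Pareto density is strictly decreasing on [x_m, ∞), so the mode is x_m = 9.400.
Mean = α·x_m/(α−1) = 6.8·9.4/5.8 = 11.021.
The posterior is right-skewed, so the mean exceeds the mode.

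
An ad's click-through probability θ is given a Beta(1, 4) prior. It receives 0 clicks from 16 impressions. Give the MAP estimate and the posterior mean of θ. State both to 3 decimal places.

Posterior: Beta(1+0, 4+16) = Beta(1, 20).
Since α = 1 ≤ 1 and β > 1, the Beta density is monotone decreasing on [0,1]; the mode is at 0.
Mean = 1/(1+20) = 0.048.
The posterior is right-skewed, so the mean exceeds the mode.

MAP = 0.000; posterior mean = 0.048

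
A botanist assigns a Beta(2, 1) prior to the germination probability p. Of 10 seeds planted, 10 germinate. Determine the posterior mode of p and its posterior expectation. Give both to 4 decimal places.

p_MAP = 1.0000, E[p|data] = 0.9231

Posterior: Beta(2+10, 1+0) = Beta(12, 1).
Since β = 1 ≤ 1 and α > 1, the Beta density is monotone increasing on [0,1]; the mode is at 1.
Mean = 12/(12+1) = 0.9231.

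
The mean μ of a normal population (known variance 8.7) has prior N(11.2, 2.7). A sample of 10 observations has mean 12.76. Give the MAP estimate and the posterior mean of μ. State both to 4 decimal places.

Posterior for μ is Normal. Precision-weighted mean: (1/2.7·11.2 + 10/8.7·12.76) / (1/2.7 + 10/8.7) = 12.3798.
A Normal posterior is symmetric, so mode = mean.

MAP estimate = 12.3798, posterior mean = 12.3798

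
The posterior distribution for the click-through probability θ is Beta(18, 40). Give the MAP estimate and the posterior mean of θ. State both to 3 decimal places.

Mode = (18−1)/(18+40−2) = 17/56 = 0.304.
Mean = 18/(18+40) = 18/58 = 0.310.

MAP = 0.304; posterior mean = 0.310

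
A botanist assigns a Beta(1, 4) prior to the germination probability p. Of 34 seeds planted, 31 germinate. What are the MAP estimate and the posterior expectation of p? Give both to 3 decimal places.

MAP: 0.838. Posterior mean: 0.821.

Posterior: Beta(1+31, 4+3) = Beta(32, 7).
Mode = (32−1)/(32+7−2) = 31/37 = 0.838.
Mean = 32/(32+7) = 32/39 = 0.821.
The mean is pulled below the mode by the posterior's left skew.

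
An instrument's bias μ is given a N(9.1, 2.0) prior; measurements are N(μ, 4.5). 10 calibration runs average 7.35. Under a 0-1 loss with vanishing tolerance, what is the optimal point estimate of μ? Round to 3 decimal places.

Posterior for μ is Normal. Precision-weighted mean: (1/2.0·9.1 + 10/4.5·7.35) / (1/2.0 + 10/4.5) = 7.671.
A Normal posterior is symmetric, so mode = mean.
This is the posterior mode — the MAP estimate.

7.671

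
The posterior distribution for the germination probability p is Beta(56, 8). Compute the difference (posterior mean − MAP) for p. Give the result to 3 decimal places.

-0.012

Mode = (56−1)/(56+8−2) = 55/62 = 0.887.
Mean = 56/(56+8) = 56/64 = 0.875.
Difference = 0.875 − 0.887 = -0.012.
Left-skewed posterior ⇒ mean < mode.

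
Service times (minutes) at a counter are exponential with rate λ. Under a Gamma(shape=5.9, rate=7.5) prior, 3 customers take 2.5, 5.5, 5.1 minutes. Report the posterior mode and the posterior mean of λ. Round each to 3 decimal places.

Σ times = 13.1. Posterior: Gamma(shape = 5.9+3 = 8.9, rate = 7.5+13.1 = 20.6).
Mode = (α−1)/β = 7.9/20.6 = 0.383.
Mean = α/β = 8.9/20.6 = 0.432.

MAP: 0.383. Posterior mean: 0.432.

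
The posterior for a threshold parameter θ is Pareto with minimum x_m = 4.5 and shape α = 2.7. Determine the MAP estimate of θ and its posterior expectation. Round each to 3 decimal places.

MAP estimate = 4.500, posterior expectation = 7.147

The Pareto density is strictly decreasing on [x_m, ∞), so the mode is x_m = 4.500.
Mean = α·x_m/(α−1) = 2.7·4.5/1.7 = 7.147.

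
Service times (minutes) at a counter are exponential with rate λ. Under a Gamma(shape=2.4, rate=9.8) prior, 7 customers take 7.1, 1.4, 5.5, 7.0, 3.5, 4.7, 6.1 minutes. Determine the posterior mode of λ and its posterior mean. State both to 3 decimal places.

Σ times = 35.3. Posterior: Gamma(shape = 2.4+7 = 9.4, rate = 9.8+35.3 = 45.1).
Mode = (α−1)/β = 8.4/45.1 = 0.186.
Mean = α/β = 9.4/45.1 = 0.208.

λ_MAP = 0.186, E[λ|data] = 0.208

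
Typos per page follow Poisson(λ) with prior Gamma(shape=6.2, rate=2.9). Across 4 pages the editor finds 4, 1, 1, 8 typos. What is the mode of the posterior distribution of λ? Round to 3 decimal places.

2.783

Σ counts = 14. Posterior: Gamma(shape = 6.2+14 = 20.2, rate = 2.9+4 = 6.9).
Mode = (α−1)/β = 19.2/6.9 = 2.783.
Mean = α/β = 20.2/6.9 = 2.928.
This is the posterior mode — the MAP estimate.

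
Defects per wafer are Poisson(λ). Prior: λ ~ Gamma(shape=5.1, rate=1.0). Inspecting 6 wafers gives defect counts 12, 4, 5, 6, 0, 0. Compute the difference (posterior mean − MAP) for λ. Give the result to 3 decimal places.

Σ counts = 27. Posterior: Gamma(shape = 5.1+27 = 32.1, rate = 1.0+6 = 7.0).
Mode = (α−1)/β = 31.1/7.0 = 4.443.
Mean = α/β = 32.1/7.0 = 4.586.
Difference = 4.586 − 4.443 = 0.143.
The posterior is right-skewed, so the mean exceeds the mode.

0.143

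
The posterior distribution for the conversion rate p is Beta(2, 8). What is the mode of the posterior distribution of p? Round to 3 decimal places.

0.125

Mode = (2−1)/(2+8−2) = 1/8 = 0.125.
Mean = 2/(2+8) = 2/10 = 0.200.
This is the posterior mode — the MAP estimate.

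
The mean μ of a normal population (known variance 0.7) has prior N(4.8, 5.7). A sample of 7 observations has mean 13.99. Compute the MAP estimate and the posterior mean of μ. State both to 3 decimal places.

Posterior for μ is Normal. Precision-weighted mean: (1/5.7·4.8 + 7/0.7·13.99) / (1/5.7 + 7/0.7) = 13.832.
A Normal posterior is symmetric, so mode = mean.

MAP estimate = 13.832, posterior mean = 13.832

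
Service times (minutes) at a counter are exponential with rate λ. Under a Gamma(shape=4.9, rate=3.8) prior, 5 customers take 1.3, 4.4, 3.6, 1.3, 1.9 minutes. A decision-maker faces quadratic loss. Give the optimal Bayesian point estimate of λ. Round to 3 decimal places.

0.607

Σ times = 12.5. Posterior: Gamma(shape = 4.9+5 = 9.9, rate = 3.8+12.5 = 16.3).
Mode = (α−1)/β = 8.9/16.3 = 0.546.
Mean = α/β = 9.9/16.3 = 0.607.
Quadratic loss ⇒ the optimal estimator is the posterior mean.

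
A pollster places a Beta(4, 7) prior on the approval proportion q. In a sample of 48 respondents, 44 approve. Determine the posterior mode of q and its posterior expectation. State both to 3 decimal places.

MAP = 0.825, posterior mean = 0.814

Posterior: Beta(4+44, 7+4) = Beta(48, 11).
Mode = (48−1)/(48+11−2) = 47/57 = 0.825.
Mean = 48/(48+11) = 48/59 = 0.814.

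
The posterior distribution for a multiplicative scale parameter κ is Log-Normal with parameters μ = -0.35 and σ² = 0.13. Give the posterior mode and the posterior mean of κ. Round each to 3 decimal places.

MAP = 0.619; posterior mean = 0.752

Mode = exp(μ − σ²) = exp(-0.48) = 0.619.
Mean = exp(μ + σ²/2) = exp(-0.285) = 0.752.
The mean is pulled above the mode by the posterior's right skew.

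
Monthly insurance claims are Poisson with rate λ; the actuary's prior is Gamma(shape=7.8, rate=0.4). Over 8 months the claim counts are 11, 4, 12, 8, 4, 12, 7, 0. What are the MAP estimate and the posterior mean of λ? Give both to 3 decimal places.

MAP = 7.714; posterior mean = 7.833

Σ counts = 58. Posterior: Gamma(shape = 7.8+58 = 65.8, rate = 0.4+8 = 8.4).
Mode = (α−1)/β = 64.8/8.4 = 7.714.
Mean = α/β = 65.8/8.4 = 7.833.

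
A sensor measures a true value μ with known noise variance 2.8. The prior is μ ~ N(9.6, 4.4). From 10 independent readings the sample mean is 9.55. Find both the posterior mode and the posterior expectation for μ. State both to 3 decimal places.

MAP = 9.553, posterior mean = 9.553

Posterior for μ is Normal. Precision-weighted mean: (1/4.4·9.6 + 10/2.8·9.55) / (1/4.4 + 10/2.8) = 9.553.
A Normal posterior is symmetric, so mode = mean.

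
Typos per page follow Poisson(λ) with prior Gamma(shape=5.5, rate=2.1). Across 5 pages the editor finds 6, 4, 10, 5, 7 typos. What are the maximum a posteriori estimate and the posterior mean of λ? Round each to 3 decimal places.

Σ counts = 32. Posterior: Gamma(shape = 5.5+32 = 37.5, rate = 2.1+5 = 7.1).
Mode = (α−1)/β = 36.5/7.1 = 5.141.
Mean = α/β = 37.5/7.1 = 5.282.

λ_MAP = 5.141, E[λ|data] = 5.282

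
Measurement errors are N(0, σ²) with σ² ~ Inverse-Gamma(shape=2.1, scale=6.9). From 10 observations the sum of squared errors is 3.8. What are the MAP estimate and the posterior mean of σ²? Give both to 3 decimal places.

Posterior: Inverse-Gamma(shape = 2.1+10/2 = 7.1, scale = 6.9+3.8/2 = 8.8).
Mode = β/(α+1) = 8.8/8.1 = 1.086.
Mean = β/(α−1) = 8.8/6.1 = 1.443.

σ²_MAP = 1.086, E[σ²|data] = 1.443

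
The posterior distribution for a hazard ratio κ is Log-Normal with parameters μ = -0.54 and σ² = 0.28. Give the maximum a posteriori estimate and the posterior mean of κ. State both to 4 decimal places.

κ_MAP = 0.4404, E[κ|data] = 0.6703

Mode = exp(μ − σ²) = exp(-0.82) = 0.4404.
Mean = exp(μ + σ²/2) = exp(-0.400) = 0.6703.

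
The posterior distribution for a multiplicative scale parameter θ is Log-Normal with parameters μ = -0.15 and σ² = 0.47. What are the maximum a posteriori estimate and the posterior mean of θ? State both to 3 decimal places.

MAP = 0.538; posterior mean = 1.089

Mode = exp(μ − σ²) = exp(-0.62) = 0.538.
Mean = exp(μ + σ²/2) = exp(0.085) = 1.089.
Right-skewed posterior ⇒ mode < mean.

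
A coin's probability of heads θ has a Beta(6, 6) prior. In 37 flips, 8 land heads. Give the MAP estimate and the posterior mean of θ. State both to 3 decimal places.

Posterior: Beta(6+8, 6+29) = Beta(14, 35).
Mode = (14−1)/(14+35−2) = 13/47 = 0.277.
Mean = 14/(14+35) = 14/49 = 0.286.

MAP = 0.277; posterior mean = 0.286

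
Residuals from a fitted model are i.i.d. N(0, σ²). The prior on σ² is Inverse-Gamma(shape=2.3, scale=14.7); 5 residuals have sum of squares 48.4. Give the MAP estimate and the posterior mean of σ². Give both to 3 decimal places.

MAP estimate = 6.707, posterior mean = 10.237

Posterior: Inverse-Gamma(shape = 2.3+5/2 = 4.8, scale = 14.7+48.4/2 = 38.9).
Mode = β/(α+1) = 38.9/5.8 = 6.707.
Mean = β/(α−1) = 38.9/3.8 = 10.237.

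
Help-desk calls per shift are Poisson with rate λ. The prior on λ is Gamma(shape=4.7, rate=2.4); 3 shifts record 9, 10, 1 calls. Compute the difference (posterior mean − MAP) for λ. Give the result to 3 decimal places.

0.185

Σ counts = 20. Posterior: Gamma(shape = 4.7+20 = 24.7, rate = 2.4+3 = 5.4).
Mode = (α−1)/β = 23.7/5.4 = 4.389.
Mean = α/β = 24.7/5.4 = 4.574.
Difference = 4.574 − 4.389 = 0.185.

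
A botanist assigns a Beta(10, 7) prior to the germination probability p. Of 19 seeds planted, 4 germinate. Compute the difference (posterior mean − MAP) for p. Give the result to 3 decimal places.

0.007

Posterior: Beta(10+4, 7+15) = Beta(14, 22).
Mode = (14−1)/(14+22−2) = 13/34 = 0.382.
Mean = 14/(14+22) = 14/36 = 0.389.
Difference = 0.389 − 0.382 = 0.007.
The posterior is right-skewed, so the mean exceeds the mode.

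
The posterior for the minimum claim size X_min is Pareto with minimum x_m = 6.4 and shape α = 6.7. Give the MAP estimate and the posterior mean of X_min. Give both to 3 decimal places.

The Pareto density is strictly decreasing on [x_m, ∞), so the mode is x_m = 6.400.
Mean = α·x_m/(α−1) = 6.7·6.4/5.7 = 7.523.

MAP = 6.400; posterior mean = 7.523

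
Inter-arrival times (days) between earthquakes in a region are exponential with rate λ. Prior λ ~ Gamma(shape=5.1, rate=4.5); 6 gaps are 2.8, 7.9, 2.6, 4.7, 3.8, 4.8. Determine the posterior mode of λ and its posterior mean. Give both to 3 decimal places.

Σ times = 26.6. Posterior: Gamma(shape = 5.1+6 = 11.1, rate = 4.5+26.6 = 31.1).
Mode = (α−1)/β = 10.1/31.1 = 0.325.
Mean = α/β = 11.1/31.1 = 0.357.
Mean > mode: the posterior has a right tail.

MAP = 0.325, posterior mean = 0.357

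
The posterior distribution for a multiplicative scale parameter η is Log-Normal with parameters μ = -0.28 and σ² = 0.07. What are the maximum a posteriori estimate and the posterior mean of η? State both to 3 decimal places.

Mode = exp(μ − σ²) = exp(-0.35) = 0.705.
Mean = exp(μ + σ²/2) = exp(-0.245) = 0.783.

maximum a posteriori estimate = 0.705, posterior mean = 0.783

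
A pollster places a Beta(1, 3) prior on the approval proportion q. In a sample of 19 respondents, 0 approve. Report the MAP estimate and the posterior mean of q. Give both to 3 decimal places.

Posterior: Beta(1+0, 3+19) = Beta(1, 22).
Since α = 1 ≤ 1 and β > 1, the Beta density is monotone decreasing on [0,1]; the mode is at 0.
Mean = 1/(1+22) = 0.043.

MAP = 0.000; posterior mean = 0.043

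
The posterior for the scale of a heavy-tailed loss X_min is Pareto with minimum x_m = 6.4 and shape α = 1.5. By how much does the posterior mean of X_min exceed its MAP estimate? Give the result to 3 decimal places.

12.800

The Pareto density is strictly decreasing on [x_m, ∞), so the mode is x_m = 6.400.
Mean = α·x_m/(α−1) = 1.5·6.4/0.5 = 19.200.
Difference = 19.200 − 6.400 = 12.800.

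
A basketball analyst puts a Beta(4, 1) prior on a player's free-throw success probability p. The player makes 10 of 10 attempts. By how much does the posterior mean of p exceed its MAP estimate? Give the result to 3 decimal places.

-0.067

Posterior: Beta(4+10, 1+0) = Beta(14, 1).
Since β = 1 ≤ 1 and α > 1, the Beta density is monotone increasing on [0,1]; the mode is at 1.
Mean = 14/(14+1) = 0.933.
Difference = 0.933 − 1.000 = -0.067.
The posterior is left-skewed, so the mode exceeds the mean.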